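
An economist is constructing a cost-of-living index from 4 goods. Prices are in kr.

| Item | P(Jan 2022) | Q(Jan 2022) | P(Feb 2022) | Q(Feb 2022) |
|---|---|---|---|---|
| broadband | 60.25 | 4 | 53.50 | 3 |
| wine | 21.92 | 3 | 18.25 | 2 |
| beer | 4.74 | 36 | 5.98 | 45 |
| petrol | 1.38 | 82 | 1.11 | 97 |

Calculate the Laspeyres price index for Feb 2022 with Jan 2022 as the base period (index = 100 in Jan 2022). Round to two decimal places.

Laspeyres price index uses base-period quantities as weights.
ΣP(Feb 2022)·Q(Jan 2022) = 53.50×4 + 18.25×3 + 5.98×36 + 1.11×82 = 214 + 54.75 + 215.28 + 91.02 = 575.05
ΣP(Jan 2022)·Q(Jan 2022) = 60.25×4 + 21.92×3 + 4.74×36 + 1.38×82 = 241 + 65.76 + 170.64 + 113.16 = 590.56
Index = 575.05 / 590.56 × 100 = 97.3737

97.37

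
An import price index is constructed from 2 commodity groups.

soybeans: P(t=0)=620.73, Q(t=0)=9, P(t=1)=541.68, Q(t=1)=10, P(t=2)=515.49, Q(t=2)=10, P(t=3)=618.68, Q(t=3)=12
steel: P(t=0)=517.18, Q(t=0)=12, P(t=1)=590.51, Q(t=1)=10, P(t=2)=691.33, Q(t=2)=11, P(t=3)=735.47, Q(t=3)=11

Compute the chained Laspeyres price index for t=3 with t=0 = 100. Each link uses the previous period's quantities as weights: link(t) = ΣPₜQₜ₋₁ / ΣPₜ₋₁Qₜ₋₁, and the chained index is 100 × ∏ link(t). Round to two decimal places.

Link t=0→t=1:
ΣP(t=1)Q(t=0) = 541.68×9 + 590.51×12 = 4875.12 + 7086.12 = 11961.24
ΣP(t=0)Q(t=0) = 620.73×9 + 517.18×12 = 5586.57 + 6206.16 = 11792.73
link = 11961.24/11792.73 = 1.014289
Link t=1→t=2:
ΣP(t=2)Q(t=1) = 515.49×10 + 691.33×10 = 5154.9 + 6913.3 = 12068.2
ΣP(t=1)Q(t=1) = 541.68×10 + 590.51×10 = 5416.8 + 5905.1 = 11321.9
link = 12068.2/11321.9 = 1.065916
Link t=2→t=3:
ΣP(t=3)Q(t=2) = 618.68×10 + 735.47×11 = 6186.8 + 8090.17 = 14276.97
ΣP(t=2)Q(t=2) = 515.49×10 + 691.33×11 = 5154.9 + 7604.63 = 12759.53
link = 14276.97/12759.53 = 1.118926
Chained index = 100 × 1.014289 × 1.065916 × 1.118926 = 120.9724

120.97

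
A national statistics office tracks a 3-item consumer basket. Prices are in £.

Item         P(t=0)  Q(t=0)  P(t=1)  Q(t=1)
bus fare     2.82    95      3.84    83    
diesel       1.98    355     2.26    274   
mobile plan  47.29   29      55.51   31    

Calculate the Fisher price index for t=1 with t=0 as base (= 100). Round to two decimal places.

118.56

Laspeyres component (base-period weights):
ΣP(t=1)Q(t=0) = 3.84×95 + 2.26×355 + 55.51×29 = 364.8 + 802.3 + 1609.79 = 2776.89
ΣP(t=0)Q(t=0) = 2.82×95 + 1.98×355 + 47.29×29 = 267.9 + 702.9 + 1371.41 = 2342.21
L = 2776.89 / 2342.21 × 100 = 118.5585
Paasche component (current-period weights):
ΣP(t=1)Q(t=1) = 3.84×83 + 2.26×274 + 55.51×31 = 318.72 + 619.24 + 1720.81 = 2658.77
ΣP(t=0)Q(t=1) = 2.82×83 + 1.98×274 + 47.29×31 = 234.06 + 542.52 + 1465.99 = 2242.57
P = 2658.77 / 2242.57 × 100 = 118.5591
Fisher = √(L × P) = √(118.5585 × 118.5591) = 118.5588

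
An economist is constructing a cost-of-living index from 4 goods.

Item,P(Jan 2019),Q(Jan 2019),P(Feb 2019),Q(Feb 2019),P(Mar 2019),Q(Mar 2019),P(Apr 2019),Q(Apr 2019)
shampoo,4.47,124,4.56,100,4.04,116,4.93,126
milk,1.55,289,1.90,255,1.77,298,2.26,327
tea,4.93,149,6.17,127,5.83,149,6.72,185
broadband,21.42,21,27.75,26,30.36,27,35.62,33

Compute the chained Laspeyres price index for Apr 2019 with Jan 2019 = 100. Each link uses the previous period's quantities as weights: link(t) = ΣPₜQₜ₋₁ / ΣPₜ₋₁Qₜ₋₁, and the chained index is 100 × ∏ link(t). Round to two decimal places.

Link Jan 2019→Feb 2019:
ΣP(Feb 2019)Q(Jan 2019) = 4.56×124 + 1.90×289 + 6.17×149 + 27.75×21 = 565.44 + 549.1 + 919.33 + 582.75 = 2616.62
ΣP(Jan 2019)Q(Jan 2019) = 4.47×124 + 1.55×289 + 4.93×149 + 21.42×21 = 554.28 + 447.95 + 734.57 + 449.82 = 2186.62
link = 2616.62/2186.62 = 1.196651
Link Feb 2019→Mar 2019:
ΣP(Mar 2019)Q(Feb 2019) = 4.04×100 + 1.77×255 + 5.83×127 + 30.36×26 = 404 + 451.35 + 740.41 + 789.36 = 2385.12
ΣP(Feb 2019)Q(Feb 2019) = 4.56×100 + 1.90×255 + 6.17×127 + 27.75×26 = 456 + 484.5 + 783.59 + 721.5 = 2445.59
link = 2385.12/2445.59 = 0.975274
Link Mar 2019→Apr 2019:
ΣP(Apr 2019)Q(Mar 2019) = 4.93×116 + 2.26×298 + 6.72×149 + 35.62×27 = 571.88 + 673.48 + 1001.28 + 961.74 = 3208.38
ΣP(Mar 2019)Q(Mar 2019) = 4.04×116 + 1.77×298 + 5.83×149 + 30.36×27 = 468.64 + 527.46 + 868.67 + 819.72 = 2684.49
link = 3208.38/2684.49 = 1.195154
Chained index = 100 × 1.196651 × 0.975274 × 1.195154 = 139.4819

139.48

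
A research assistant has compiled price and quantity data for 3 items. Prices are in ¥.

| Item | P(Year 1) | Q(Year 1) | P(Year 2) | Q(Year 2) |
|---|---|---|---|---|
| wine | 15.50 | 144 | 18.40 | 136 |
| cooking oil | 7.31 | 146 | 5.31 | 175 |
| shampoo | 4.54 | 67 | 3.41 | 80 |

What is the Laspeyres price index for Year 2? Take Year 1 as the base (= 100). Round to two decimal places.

Laspeyres price index uses base-period quantities as weights.
ΣP(Year 2)·Q(Year 1) = 18.40×144 + 5.31×146 + 3.41×67 = 2649.6 + 775.26 + 228.47 = 3653.33
ΣP(Year 1)·Q(Year 1) = 15.50×144 + 7.31×146 + 4.54×67 = 2232 + 1067.26 + 304.18 = 3603.44
Index = 3653.33 / 3603.44 × 100 = 101.3845

101.38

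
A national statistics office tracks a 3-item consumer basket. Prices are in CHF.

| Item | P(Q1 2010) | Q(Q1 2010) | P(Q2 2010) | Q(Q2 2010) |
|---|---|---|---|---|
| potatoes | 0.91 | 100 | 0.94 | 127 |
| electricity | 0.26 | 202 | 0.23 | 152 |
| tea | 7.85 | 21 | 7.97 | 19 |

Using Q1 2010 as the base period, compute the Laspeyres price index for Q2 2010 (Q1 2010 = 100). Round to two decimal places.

99.82

Laspeyres price index uses base-period quantities as weights.
ΣP(Q2 2010)·Q(Q1 2010) = 0.94×100 + 0.23×202 + 7.97×21 = 94 + 46.46 + 167.37 = 307.83
ΣP(Q1 2010)·Q(Q1 2010) = 0.91×100 + 0.26×202 + 7.85×21 = 91 + 52.52 + 164.85 = 308.37
Index = 307.83 / 308.37 × 100 = 99.8249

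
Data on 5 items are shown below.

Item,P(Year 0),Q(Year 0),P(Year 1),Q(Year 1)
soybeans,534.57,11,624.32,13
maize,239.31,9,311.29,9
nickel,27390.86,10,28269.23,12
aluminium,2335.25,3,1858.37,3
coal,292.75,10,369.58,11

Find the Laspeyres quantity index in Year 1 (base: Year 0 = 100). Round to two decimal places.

119.24

Laspeyres quantity index uses base-period prices as weights.
ΣP(Year 0)·Q(Year 1) = 534.57×13 + 239.31×9 + 27390.86×12 + 2335.25×3 + 292.75×11 = 6949.41 + 2153.79 + 328690.32 + 7005.75 + 3220.25 = 348019.52
ΣP(Year 0)·Q(Year 0) = 534.57×11 + 239.31×9 + 27390.86×10 + 2335.25×3 + 292.75×10 = 5880.27 + 2153.79 + 273908.6 + 7005.75 + 2927.5 = 291875.91
Index = 348019.52 / 291875.91 × 100 = 119.2354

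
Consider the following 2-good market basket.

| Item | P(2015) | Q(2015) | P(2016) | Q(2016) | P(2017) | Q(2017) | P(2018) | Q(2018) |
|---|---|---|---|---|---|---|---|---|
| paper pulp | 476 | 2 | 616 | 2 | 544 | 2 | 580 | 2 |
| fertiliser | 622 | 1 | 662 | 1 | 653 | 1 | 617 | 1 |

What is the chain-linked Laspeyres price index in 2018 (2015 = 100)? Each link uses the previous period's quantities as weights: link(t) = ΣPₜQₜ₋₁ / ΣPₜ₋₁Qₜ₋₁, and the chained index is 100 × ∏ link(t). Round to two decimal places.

Link 2015→2016:
ΣP(2016)Q(2015) = 616×2 + 662×1 = 1232 + 662 = 1894
ΣP(2015)Q(2015) = 476×2 + 622×1 = 952 + 622 = 1574
link = 1894/1574 = 1.203304
Link 2016→2017:
ΣP(2017)Q(2016) = 544×2 + 653×1 = 1088 + 653 = 1741
ΣP(2016)Q(2016) = 616×2 + 662×1 = 1232 + 662 = 1894
link = 1741/1894 = 0.919219
Link 2017→2018:
ΣP(2018)Q(2017) = 580×2 + 617×1 = 1160 + 617 = 1777
ΣP(2017)Q(2017) = 544×2 + 653×1 = 1088 + 653 = 1741
link = 1777/1741 = 1.020678
Chained index = 100 × 1.203304 × 0.919219 × 1.020678 = 112.8971

112.90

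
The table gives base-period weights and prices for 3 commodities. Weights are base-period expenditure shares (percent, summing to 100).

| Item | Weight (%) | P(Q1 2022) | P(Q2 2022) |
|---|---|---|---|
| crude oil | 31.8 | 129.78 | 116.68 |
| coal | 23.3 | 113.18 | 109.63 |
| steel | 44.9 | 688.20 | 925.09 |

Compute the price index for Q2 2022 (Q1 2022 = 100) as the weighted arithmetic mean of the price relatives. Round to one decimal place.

111.5

crude oil: 31.8 × (116.68/129.78) = 31.8 × 0.899060 = 28.5901
coal: 23.3 × (109.63/113.18) = 23.3 × 0.968634 = 22.5692
steel: 44.9 × (925.09/688.20) = 44.9 × 1.344217 = 60.3553
Index = Σ wᵢ·(p₁ᵢ/p₀ᵢ) = 28.5901 + 22.5692 + 60.3553 = 111.5146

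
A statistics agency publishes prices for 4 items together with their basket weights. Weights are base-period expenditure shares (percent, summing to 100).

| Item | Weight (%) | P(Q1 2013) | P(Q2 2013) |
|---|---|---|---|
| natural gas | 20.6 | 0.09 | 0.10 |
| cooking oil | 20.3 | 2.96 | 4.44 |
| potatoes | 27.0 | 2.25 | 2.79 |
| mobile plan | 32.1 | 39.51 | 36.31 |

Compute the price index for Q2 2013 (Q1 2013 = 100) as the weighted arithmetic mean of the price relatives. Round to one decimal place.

116.3

natural gas: 20.6 × (0.10/0.09) = 20.6 × 1.111111 = 22.8889
cooking oil: 20.3 × (4.44/2.96) = 20.3 × 1.500000 = 30.4500
potatoes: 27.0 × (2.79/2.25) = 27.0 × 1.240000 = 33.4800
mobile plan: 32.1 × (36.31/39.51) = 32.1 × 0.919008 = 29.5002
Index = Σ wᵢ·(p₁ᵢ/p₀ᵢ) = 22.8889 + 30.4500 + 33.4800 + 29.5002 = 116.3190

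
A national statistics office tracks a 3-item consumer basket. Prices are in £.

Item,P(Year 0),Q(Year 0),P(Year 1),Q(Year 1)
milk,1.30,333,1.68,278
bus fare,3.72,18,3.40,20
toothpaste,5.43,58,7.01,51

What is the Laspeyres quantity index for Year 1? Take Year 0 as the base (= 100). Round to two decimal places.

Laspeyres quantity index uses base-period prices as weights.
ΣP(Year 0)·Q(Year 1) = 1.30×278 + 3.72×20 + 5.43×51 = 361.4 + 74.4 + 276.93 = 712.73
ΣP(Year 0)·Q(Year 0) = 1.30×333 + 3.72×18 + 5.43×58 = 432.9 + 66.96 + 314.94 = 814.8
Index = 712.73 / 814.8 × 100 = 87.4730

87.47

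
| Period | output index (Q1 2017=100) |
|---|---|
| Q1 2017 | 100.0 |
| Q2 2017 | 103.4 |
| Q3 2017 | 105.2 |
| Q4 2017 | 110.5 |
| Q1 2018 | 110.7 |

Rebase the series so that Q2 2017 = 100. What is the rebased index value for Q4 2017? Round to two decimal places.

Rebased(Q4 2017) = 110.5 / 103.4 × 100 = 106.8665

106.87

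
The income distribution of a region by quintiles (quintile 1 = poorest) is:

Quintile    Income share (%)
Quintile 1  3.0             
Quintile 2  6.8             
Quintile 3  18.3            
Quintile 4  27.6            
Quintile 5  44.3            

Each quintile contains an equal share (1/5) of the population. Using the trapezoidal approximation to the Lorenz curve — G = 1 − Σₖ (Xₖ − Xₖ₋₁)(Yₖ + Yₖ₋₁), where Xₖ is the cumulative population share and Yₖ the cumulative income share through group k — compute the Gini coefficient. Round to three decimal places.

Cumulative income shares Yₖ: 0.0300, 0.0980, 0.2810, 0.5570, 1.0000
Σ (Xₖ−Xₖ₋₁)(Yₖ+Yₖ₋₁) = (1/5)(0.0300+0.0000) + (1/5)(0.0980+0.0300) + (1/5)(0.2810+0.0980) + (1/5)(0.5570+0.2810) + (1/5)(1.0000+0.5570)
  = 0.0060 + 0.0256 + 0.0758 + 0.1676 + 0.3114 = 0.5864
G = 1 − 0.5864 = 0.4136

0.414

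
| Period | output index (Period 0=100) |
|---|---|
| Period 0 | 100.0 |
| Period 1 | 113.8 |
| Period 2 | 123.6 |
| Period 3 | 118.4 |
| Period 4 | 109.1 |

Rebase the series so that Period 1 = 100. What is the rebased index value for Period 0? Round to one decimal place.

Rebased(Period 0) = 100.0 / 113.8 × 100 = 87.8735

87.9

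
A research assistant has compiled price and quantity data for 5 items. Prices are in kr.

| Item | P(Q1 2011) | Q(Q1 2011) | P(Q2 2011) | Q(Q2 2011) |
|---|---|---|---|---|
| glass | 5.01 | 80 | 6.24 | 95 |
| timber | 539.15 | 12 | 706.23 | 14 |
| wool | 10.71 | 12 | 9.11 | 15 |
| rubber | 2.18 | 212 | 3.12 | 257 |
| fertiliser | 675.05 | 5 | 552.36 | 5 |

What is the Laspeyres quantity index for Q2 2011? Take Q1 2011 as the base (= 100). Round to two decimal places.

111.85

Laspeyres quantity index uses base-period prices as weights.
ΣP(Q1 2011)·Q(Q2 2011) = 5.01×95 + 539.15×14 + 10.71×15 + 2.18×257 + 675.05×5 = 475.95 + 7548.1 + 160.65 + 560.26 + 3375.25 = 12120.21
ΣP(Q1 2011)·Q(Q1 2011) = 5.01×80 + 539.15×12 + 10.71×12 + 2.18×212 + 675.05×5 = 400.8 + 6469.8 + 128.52 + 462.16 + 3375.25 = 10836.53
Index = 12120.21 / 10836.53 × 100 = 111.8459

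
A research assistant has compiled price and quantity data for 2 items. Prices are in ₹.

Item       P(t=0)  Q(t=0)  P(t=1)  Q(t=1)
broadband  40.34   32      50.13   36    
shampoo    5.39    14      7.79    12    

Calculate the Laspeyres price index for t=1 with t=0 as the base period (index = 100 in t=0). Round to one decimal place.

125.4

Laspeyres price index uses base-period quantities as weights.
ΣP(t=1)·Q(t=0) = 50.13×32 + 7.79×14 = 1604.16 + 109.06 = 1713.22
ΣP(t=0)·Q(t=0) = 40.34×32 + 5.39×14 = 1290.88 + 75.46 = 1366.34
Index = 1713.22 / 1366.34 × 100 = 125.3875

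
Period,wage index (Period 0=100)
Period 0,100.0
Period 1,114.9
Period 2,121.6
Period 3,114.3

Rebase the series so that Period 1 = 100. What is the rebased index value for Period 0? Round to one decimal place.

Rebased(Period 0) = 100.0 / 114.9 × 100 = 87.0322

87.0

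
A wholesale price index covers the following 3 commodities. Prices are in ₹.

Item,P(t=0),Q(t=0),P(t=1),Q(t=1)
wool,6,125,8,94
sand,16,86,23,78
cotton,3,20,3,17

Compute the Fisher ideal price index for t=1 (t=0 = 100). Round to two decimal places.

139.19

Laspeyres component (base-period weights):
ΣP(t=1)Q(t=0) = 8×125 + 23×86 + 3×20 = 1000 + 1978 + 60 = 3038
ΣP(t=0)Q(t=0) = 6×125 + 16×86 + 3×20 = 750 + 1376 + 60 = 2186
L = 3038 / 2186 × 100 = 138.9753
Paasche component (current-period weights):
ΣP(t=1)Q(t=1) = 8×94 + 23×78 + 3×17 = 752 + 1794 + 51 = 2597
ΣP(t=0)Q(t=1) = 6×94 + 16×78 + 3×17 = 564 + 1248 + 51 = 1863
P = 2597 / 1863 × 100 = 139.3988
Fisher = √(L × P) = √(138.9753 × 139.3988) = 139.1869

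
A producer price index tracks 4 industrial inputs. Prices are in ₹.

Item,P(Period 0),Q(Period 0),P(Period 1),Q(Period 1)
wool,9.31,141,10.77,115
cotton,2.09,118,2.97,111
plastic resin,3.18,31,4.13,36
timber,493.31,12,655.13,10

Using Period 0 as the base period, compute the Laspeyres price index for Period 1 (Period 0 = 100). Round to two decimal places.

Laspeyres price index uses base-period quantities as weights.
ΣP(Period 1)·Q(Period 0) = 10.77×141 + 2.97×118 + 4.13×31 + 655.13×12 = 1518.57 + 350.46 + 128.03 + 7861.56 = 9858.62
ΣP(Period 0)·Q(Period 0) = 9.31×141 + 2.09×118 + 3.18×31 + 493.31×12 = 1312.71 + 246.62 + 98.58 + 5919.72 = 7577.63
Index = 9858.62 / 7577.63 × 100 = 130.1016

130.10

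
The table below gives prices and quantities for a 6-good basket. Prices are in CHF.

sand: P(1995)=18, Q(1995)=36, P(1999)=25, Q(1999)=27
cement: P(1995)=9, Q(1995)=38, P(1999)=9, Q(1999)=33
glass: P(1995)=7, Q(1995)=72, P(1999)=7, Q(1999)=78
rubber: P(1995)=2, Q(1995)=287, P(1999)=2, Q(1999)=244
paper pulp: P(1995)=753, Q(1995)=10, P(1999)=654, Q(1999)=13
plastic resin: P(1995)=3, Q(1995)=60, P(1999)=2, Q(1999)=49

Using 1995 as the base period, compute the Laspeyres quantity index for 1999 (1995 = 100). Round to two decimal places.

Laspeyres quantity index uses base-period prices as weights.
ΣP(1995)·Q(1999) = 18×27 + 9×33 + 7×78 + 2×244 + 753×13 + 3×49 = 486 + 297 + 546 + 488 + 9789 + 147 = 11753
ΣP(1995)·Q(1995) = 18×36 + 9×38 + 7×72 + 2×287 + 753×10 + 3×60 = 648 + 342 + 504 + 574 + 7530 + 180 = 9778
Index = 11753 / 9778 × 100 = 120.1984

120.20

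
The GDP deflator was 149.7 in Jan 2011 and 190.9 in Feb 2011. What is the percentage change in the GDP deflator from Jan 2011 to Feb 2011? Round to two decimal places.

27.52%

Change = (190.9 − 149.7) / 149.7 × 100
       = 41.2 / 149.7 × 100 = 27.5217%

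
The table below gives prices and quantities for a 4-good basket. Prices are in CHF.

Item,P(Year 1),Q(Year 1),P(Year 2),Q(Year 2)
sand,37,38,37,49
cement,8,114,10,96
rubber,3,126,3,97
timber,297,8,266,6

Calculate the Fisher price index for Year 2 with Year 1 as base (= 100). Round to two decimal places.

Laspeyres component (base-period weights):
ΣP(Year 2)Q(Year 1) = 37×38 + 10×114 + 3×126 + 266×8 = 1406 + 1140 + 378 + 2128 = 5052
ΣP(Year 1)Q(Year 1) = 37×38 + 8×114 + 3×126 + 297×8 = 1406 + 912 + 378 + 2376 = 5072
L = 5052 / 5072 × 100 = 99.6057
Paasche component (current-period weights):
ΣP(Year 2)Q(Year 2) = 37×49 + 10×96 + 3×97 + 266×6 = 1813 + 960 + 291 + 1596 = 4660
ΣP(Year 1)Q(Year 2) = 37×49 + 8×96 + 3×97 + 297×6 = 1813 + 768 + 291 + 1782 = 4654
P = 4660 / 4654 × 100 = 100.1289
Fisher = √(L × P) = √(99.6057 × 100.1289) = 99.8670

99.87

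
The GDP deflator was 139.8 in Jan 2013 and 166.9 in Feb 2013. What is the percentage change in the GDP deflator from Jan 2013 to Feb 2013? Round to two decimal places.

Change = (166.9 − 139.8) / 139.8 × 100
       = 27.1 / 139.8 × 100 = 19.3848%

19.38%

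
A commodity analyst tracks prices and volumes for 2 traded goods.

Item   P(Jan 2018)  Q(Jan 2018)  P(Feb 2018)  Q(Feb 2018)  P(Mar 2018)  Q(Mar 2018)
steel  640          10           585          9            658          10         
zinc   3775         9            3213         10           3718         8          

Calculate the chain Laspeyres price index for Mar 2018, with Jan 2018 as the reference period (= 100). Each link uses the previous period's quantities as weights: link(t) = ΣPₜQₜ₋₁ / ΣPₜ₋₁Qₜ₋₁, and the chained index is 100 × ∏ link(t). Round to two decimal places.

Link Jan 2018→Feb 2018:
ΣP(Feb 2018)Q(Jan 2018) = 585×10 + 3213×9 = 5850 + 28917 = 34767
ΣP(Jan 2018)Q(Jan 2018) = 640×10 + 3775×9 = 6400 + 33975 = 40375
link = 34767/40375 = 0.861102
Link Feb 2018→Mar 2018:
ΣP(Mar 2018)Q(Feb 2018) = 658×9 + 3718×10 = 5922 + 37180 = 43102
ΣP(Feb 2018)Q(Feb 2018) = 585×9 + 3213×10 = 5265 + 32130 = 37395
link = 43102/37395 = 1.152614
Chained index = 100 × 0.861102 × 1.152614 = 99.2518

99.25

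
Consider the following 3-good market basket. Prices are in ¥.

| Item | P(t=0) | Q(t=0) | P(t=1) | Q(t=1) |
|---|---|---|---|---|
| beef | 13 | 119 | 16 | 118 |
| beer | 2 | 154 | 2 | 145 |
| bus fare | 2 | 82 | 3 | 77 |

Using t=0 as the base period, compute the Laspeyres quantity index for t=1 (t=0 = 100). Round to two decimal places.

97.97

Laspeyres quantity index uses base-period prices as weights.
ΣP(t=0)·Q(t=1) = 13×118 + 2×145 + 2×77 = 1534 + 290 + 154 = 1978
ΣP(t=0)·Q(t=0) = 13×119 + 2×154 + 2×82 = 1547 + 308 + 164 = 2019
Index = 1978 / 2019 × 100 = 97.9693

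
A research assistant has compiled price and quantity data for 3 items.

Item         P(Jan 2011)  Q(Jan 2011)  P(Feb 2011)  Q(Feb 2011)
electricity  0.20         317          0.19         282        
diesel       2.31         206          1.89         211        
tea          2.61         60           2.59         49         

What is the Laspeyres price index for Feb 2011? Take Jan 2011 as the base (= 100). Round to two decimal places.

86.94

Laspeyres price index uses base-period quantities as weights.
ΣP(Feb 2011)·Q(Jan 2011) = 0.19×317 + 1.89×206 + 2.59×60 = 60.23 + 389.34 + 155.4 = 604.97
ΣP(Jan 2011)·Q(Jan 2011) = 0.20×317 + 2.31×206 + 2.61×60 = 63.4 + 475.86 + 156.6 = 695.86
Index = 604.97 / 695.86 × 100 = 86.9385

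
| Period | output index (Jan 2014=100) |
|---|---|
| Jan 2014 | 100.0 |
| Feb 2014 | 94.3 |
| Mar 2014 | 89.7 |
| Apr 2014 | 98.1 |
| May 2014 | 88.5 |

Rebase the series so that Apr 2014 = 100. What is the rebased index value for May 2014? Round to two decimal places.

Rebased(May 2014) = 88.5 / 98.1 × 100 = 90.2141

90.21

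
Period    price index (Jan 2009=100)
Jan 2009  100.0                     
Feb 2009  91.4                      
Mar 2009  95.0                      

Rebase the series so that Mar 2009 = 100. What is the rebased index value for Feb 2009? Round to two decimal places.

Rebased(Feb 2009) = 91.4 / 95.0 × 100 = 96.2105

96.21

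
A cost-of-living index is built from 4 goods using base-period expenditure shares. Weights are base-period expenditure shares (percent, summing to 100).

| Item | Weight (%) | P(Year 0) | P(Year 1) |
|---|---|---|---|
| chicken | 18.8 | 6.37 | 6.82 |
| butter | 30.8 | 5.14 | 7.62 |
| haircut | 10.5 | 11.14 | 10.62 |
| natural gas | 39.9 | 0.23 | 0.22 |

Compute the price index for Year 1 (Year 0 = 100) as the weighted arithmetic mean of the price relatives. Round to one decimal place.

chicken: 18.8 × (6.82/6.37) = 18.8 × 1.070644 = 20.1281
butter: 30.8 × (7.62/5.14) = 30.8 × 1.482490 = 45.6607
haircut: 10.5 × (10.62/11.14) = 10.5 × 0.953321 = 10.0099
natural gas: 39.9 × (0.22/0.23) = 39.9 × 0.956522 = 38.1652
Index = Σ wᵢ·(p₁ᵢ/p₀ᵢ) = 20.1281 + 45.6607 + 10.0099 + 38.1652 = 113.9639

114.0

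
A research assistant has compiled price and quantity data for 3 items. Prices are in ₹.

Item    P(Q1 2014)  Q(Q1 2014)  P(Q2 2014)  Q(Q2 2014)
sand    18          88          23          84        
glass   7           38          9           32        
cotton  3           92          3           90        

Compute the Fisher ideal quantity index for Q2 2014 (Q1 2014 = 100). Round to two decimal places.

Laspeyres component (base-period weights):
ΣP(Q1 2014)Q(Q2 2014) = 18×84 + 7×32 + 3×90 = 1512 + 224 + 270 = 2006
ΣP(Q1 2014)Q(Q1 2014) = 18×88 + 7×38 + 3×92 = 1584 + 266 + 276 = 2126
L = 2006 / 2126 × 100 = 94.3556
Paasche component (current-period weights):
ΣP(Q2 2014)Q(Q2 2014) = 23×84 + 9×32 + 3×90 = 1932 + 288 + 270 = 2490
ΣP(Q2 2014)Q(Q1 2014) = 23×88 + 9×38 + 3×92 = 2024 + 342 + 276 = 2642
P = 2490 / 2642 × 100 = 94.2468
Fisher = √(L × P) = √(94.3556 × 94.2468) = 94.3012

94.30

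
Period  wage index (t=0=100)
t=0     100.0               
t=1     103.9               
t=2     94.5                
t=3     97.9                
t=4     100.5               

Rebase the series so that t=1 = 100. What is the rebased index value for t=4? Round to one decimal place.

96.7

Rebased(t=4) = 100.5 / 103.9 × 100 = 96.7276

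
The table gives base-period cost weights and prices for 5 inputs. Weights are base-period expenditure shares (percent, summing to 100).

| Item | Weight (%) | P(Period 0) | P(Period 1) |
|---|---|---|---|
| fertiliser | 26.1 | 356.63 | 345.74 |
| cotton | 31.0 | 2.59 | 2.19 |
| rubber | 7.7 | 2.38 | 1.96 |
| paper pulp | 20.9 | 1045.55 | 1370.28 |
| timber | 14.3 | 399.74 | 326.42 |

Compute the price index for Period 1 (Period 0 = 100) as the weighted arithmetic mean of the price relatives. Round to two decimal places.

fertiliser: 26.1 × (345.74/356.63) = 26.1 × 0.969464 = 25.3030
cotton: 31.0 × (2.19/2.59) = 31.0 × 0.845560 = 26.2124
rubber: 7.7 × (1.96/2.38) = 7.7 × 0.823529 = 6.3412
paper pulp: 20.9 × (1370.28/1045.55) = 20.9 × 1.310583 = 27.3912
timber: 14.3 × (326.42/399.74) = 14.3 × 0.816581 = 11.6771
Index = Σ wᵢ·(p₁ᵢ/p₀ᵢ) = 25.3030 + 26.2124 + 6.3412 + 27.3912 + 11.6771 = 96.9248

96.92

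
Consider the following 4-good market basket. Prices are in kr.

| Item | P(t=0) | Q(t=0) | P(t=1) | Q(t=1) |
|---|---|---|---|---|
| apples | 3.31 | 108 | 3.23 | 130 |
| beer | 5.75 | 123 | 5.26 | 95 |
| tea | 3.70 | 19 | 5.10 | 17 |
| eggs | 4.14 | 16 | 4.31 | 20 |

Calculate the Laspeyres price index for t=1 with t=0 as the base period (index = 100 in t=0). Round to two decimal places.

Laspeyres price index uses base-period quantities as weights.
ΣP(t=1)·Q(t=0) = 3.23×108 + 5.26×123 + 5.10×19 + 4.31×16 = 348.84 + 646.98 + 96.9 + 68.96 = 1161.68
ΣP(t=0)·Q(t=0) = 3.31×108 + 5.75×123 + 3.70×19 + 4.14×16 = 357.48 + 707.25 + 70.3 + 66.24 = 1201.27
Index = 1161.68 / 1201.27 × 100 = 96.7043

96.70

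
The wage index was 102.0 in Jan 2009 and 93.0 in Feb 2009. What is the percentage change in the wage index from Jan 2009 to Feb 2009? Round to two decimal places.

-8.82%

Change = (93.0 − 102.0) / 102.0 × 100
       = -9.0 / 102.0 × 100 = -8.8235%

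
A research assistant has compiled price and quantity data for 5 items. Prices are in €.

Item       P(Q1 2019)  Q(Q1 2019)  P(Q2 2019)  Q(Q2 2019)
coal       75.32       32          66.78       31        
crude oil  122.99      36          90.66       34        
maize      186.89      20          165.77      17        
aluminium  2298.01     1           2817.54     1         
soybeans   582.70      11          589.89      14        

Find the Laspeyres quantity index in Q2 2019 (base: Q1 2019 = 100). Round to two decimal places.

104.49

Laspeyres quantity index uses base-period prices as weights.
ΣP(Q1 2019)·Q(Q2 2019) = 75.32×31 + 122.99×34 + 186.89×17 + 2298.01×1 + 582.70×14 = 2334.92 + 4181.66 + 3177.13 + 2298.01 + 8157.8 = 20149.52
ΣP(Q1 2019)·Q(Q1 2019) = 75.32×32 + 122.99×36 + 186.89×20 + 2298.01×1 + 582.70×11 = 2410.24 + 4427.64 + 3737.8 + 2298.01 + 6409.7 = 19283.39
Index = 20149.52 / 19283.39 × 100 = 104.4916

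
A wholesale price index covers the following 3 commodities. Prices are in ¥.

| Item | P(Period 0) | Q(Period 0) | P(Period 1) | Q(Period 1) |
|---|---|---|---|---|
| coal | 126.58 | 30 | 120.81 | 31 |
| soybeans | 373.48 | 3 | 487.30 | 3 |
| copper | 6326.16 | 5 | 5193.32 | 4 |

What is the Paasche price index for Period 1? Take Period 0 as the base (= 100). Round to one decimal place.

85.6

Paasche price index uses current-period quantities as weights.
ΣP(Period 1)·Q(Period 1) = 120.81×31 + 487.30×3 + 5193.32×4 = 3745.11 + 1461.9 + 20773.28 = 25980.29
ΣP(Period 0)·Q(Period 1) = 126.58×31 + 373.48×3 + 6326.16×4 = 3923.98 + 1120.44 + 25304.64 = 30349.06
Index = 25980.29 / 30349.06 × 100 = 85.6049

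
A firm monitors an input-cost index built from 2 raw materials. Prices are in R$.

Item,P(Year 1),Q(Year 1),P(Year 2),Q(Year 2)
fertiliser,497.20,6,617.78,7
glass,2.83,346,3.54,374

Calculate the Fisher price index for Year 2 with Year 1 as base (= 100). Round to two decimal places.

124.45

Laspeyres component (base-period weights):
ΣP(Year 2)Q(Year 1) = 617.78×6 + 3.54×346 = 3706.68 + 1224.84 = 4931.52
ΣP(Year 1)Q(Year 1) = 497.20×6 + 2.83×346 = 2983.2 + 979.18 = 3962.38
L = 4931.52 / 3962.38 × 100 = 124.4585
Paasche component (current-period weights):
ΣP(Year 2)Q(Year 2) = 617.78×7 + 3.54×374 = 4324.46 + 1323.96 = 5648.42
ΣP(Year 1)Q(Year 2) = 497.20×7 + 2.83×374 = 3480.4 + 1058.42 = 4538.82
P = 5648.42 / 4538.82 × 100 = 124.4469
Fisher = √(L × P) = √(124.4585 × 124.4469) = 124.4527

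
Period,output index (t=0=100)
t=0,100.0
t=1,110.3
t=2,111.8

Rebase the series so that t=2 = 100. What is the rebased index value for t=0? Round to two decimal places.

Rebased(t=0) = 100.0 / 111.8 × 100 = 89.4454

89.45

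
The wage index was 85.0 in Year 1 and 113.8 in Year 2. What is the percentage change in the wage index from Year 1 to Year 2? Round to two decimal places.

Change = (113.8 − 85.0) / 85.0 × 100
       = 28.8 / 85.0 × 100 = 33.8824%

33.88%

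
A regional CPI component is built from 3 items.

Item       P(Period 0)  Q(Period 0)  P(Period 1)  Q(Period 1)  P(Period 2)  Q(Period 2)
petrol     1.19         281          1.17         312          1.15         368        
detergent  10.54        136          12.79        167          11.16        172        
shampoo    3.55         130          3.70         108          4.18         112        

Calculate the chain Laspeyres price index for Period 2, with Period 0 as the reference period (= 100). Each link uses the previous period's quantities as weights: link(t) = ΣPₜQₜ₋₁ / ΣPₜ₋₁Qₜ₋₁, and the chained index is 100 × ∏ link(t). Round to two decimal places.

105.42

Link Period 0→Period 1:
ΣP(Period 1)Q(Period 0) = 1.17×281 + 12.79×136 + 3.70×130 = 328.77 + 1739.44 + 481 = 2549.21
ΣP(Period 0)Q(Period 0) = 1.19×281 + 10.54×136 + 3.55×130 = 334.39 + 1433.44 + 461.5 = 2229.33
link = 2549.21/2229.33 = 1.143487
Link Period 1→Period 2:
ΣP(Period 2)Q(Period 1) = 1.15×312 + 11.16×167 + 4.18×108 = 358.8 + 1863.72 + 451.44 = 2673.96
ΣP(Period 1)Q(Period 1) = 1.17×312 + 12.79×167 + 3.70×108 = 365.04 + 2135.93 + 399.6 = 2900.57
link = 2673.96/2900.57 = 0.921874
Chained index = 100 × 1.143487 × 0.921874 = 105.4151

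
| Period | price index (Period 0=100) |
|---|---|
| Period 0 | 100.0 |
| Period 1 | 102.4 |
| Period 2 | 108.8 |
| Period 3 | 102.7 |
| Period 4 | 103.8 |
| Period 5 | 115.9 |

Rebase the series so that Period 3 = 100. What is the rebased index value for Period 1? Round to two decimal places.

99.71

Rebased(Period 1) = 102.4 / 102.7 × 100 = 99.7079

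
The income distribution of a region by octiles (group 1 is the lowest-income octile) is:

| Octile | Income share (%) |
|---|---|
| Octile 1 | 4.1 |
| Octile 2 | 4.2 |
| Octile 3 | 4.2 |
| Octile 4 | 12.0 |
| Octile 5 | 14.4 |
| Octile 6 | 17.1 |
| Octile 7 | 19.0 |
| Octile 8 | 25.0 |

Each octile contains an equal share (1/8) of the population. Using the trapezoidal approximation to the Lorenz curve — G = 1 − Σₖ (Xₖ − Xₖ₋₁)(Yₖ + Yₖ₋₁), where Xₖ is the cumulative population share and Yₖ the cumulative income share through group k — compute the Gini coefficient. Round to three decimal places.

Cumulative income shares Yₖ: 0.0410, 0.0830, 0.1250, 0.2450, 0.3890, 0.5600, 0.7500, 1.0000
Σ (Xₖ−Xₖ₋₁)(Yₖ+Yₖ₋₁) = (1/8)(0.0410+0.0000) + (1/8)(0.0830+0.0410) + (1/8)(0.1250+0.0830) + (1/8)(0.2450+0.1250) + (1/8)(0.3890+0.2450) + (1/8)(0.5600+0.3890) + (1/8)(0.7500+0.5600) + (1/8)(1.0000+0.7500)
  = 0.0051 + 0.0155 + 0.0260 + 0.0462 + 0.0793 + 0.1186 + 0.1638 + 0.2188 = 0.6733
G = 1 − 0.6733 = 0.3267

0.327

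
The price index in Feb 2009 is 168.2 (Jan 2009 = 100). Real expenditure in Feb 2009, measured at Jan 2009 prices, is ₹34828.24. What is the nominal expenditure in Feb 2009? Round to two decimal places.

58581.10

Nominal = Real × (Index/100) = 34828.24 × (168.2/100)
        = 34828.24 × 1.682 = 58581.0997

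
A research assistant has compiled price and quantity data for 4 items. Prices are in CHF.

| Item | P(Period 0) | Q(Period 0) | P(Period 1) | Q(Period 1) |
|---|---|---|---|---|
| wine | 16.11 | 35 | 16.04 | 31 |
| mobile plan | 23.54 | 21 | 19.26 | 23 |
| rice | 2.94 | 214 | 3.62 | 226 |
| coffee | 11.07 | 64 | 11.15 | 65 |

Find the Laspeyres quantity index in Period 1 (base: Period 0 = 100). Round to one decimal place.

Laspeyres quantity index uses base-period prices as weights.
ΣP(Period 0)·Q(Period 1) = 16.11×31 + 23.54×23 + 2.94×226 + 11.07×65 = 499.41 + 541.42 + 664.44 + 719.55 = 2424.82
ΣP(Period 0)·Q(Period 0) = 16.11×35 + 23.54×21 + 2.94×214 + 11.07×64 = 563.85 + 494.34 + 629.16 + 708.48 = 2395.83
Index = 2424.82 / 2395.83 × 100 = 101.2100

101.2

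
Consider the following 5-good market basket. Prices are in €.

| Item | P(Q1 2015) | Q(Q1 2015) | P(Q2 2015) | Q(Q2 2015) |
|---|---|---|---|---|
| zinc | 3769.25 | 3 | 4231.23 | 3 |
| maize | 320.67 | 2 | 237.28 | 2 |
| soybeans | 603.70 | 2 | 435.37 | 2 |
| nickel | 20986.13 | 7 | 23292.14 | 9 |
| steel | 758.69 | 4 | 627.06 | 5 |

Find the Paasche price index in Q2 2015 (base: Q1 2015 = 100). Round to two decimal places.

Paasche price index uses current-period quantities as weights.
ΣP(Q2 2015)·Q(Q2 2015) = 4231.23×3 + 237.28×2 + 435.37×2 + 23292.14×9 + 627.06×5 = 12693.69 + 474.56 + 870.74 + 209629.26 + 3135.3 = 226803.55
ΣP(Q1 2015)·Q(Q2 2015) = 3769.25×3 + 320.67×2 + 603.70×2 + 20986.13×9 + 758.69×5 = 11307.75 + 641.34 + 1207.4 + 188875.17 + 3793.45 = 205825.11
Index = 226803.55 / 205825.11 × 100 = 110.1924

110.19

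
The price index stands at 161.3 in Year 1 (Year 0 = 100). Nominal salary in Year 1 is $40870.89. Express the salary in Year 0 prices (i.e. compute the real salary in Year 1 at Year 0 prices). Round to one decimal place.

Real = Nominal ÷ (Index/100) = 40870.89 ÷ (161.3/100)
     = 40870.89 ÷ 1.613 = 25338.4315

25338.4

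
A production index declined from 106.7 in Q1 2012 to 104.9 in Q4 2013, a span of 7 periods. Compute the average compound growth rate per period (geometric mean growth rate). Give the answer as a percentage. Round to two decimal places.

-0.24%

Growth factor = (104.9/106.7)^(1/7) = (0.983130)^(1/7) = 0.997572
Growth rate = 0.997572 − 1 = -0.002428 = -0.2428%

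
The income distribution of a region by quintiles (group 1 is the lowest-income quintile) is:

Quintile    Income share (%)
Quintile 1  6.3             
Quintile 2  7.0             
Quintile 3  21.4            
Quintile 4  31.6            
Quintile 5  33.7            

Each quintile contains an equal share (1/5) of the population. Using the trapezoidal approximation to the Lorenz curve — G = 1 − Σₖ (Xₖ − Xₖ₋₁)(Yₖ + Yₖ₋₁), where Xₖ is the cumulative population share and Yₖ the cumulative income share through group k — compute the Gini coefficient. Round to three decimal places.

Cumulative income shares Yₖ: 0.0630, 0.1330, 0.3470, 0.6630, 1.0000
Σ (Xₖ−Xₖ₋₁)(Yₖ+Yₖ₋₁) = (1/5)(0.0630+0.0000) + (1/5)(0.1330+0.0630) + (1/5)(0.3470+0.1330) + (1/5)(0.6630+0.3470) + (1/5)(1.0000+0.6630)
  = 0.0126 + 0.0392 + 0.0960 + 0.2020 + 0.3326 = 0.6824
G = 1 − 0.6824 = 0.3176

0.318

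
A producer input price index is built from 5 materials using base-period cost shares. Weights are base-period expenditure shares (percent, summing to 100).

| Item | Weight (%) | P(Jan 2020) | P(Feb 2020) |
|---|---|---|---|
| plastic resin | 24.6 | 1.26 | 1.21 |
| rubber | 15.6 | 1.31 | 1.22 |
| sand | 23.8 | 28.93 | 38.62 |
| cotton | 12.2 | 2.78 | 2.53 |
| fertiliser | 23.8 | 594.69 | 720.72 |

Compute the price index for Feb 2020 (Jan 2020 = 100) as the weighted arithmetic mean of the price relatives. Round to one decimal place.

plastic resin: 24.6 × (1.21/1.26) = 24.6 × 0.960317 = 23.6238
rubber: 15.6 × (1.22/1.31) = 15.6 × 0.931298 = 14.5282
sand: 23.8 × (38.62/28.93) = 23.8 × 1.334946 = 31.7717
cotton: 12.2 × (2.53/2.78) = 12.2 × 0.910072 = 11.1029
fertiliser: 23.8 × (720.72/594.69) = 23.8 × 1.211926 = 28.8438
Index = Σ wᵢ·(p₁ᵢ/p₀ᵢ) = 23.6238 + 14.5282 + 31.7717 + 11.1029 + 28.8438 = 109.8705

109.9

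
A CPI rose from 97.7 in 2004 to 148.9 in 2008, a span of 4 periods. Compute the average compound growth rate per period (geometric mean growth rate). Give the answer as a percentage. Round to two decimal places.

Growth factor = (148.9/97.7)^(1/4) = (1.524053)^(1/4) = 1.111092
Growth rate = 1.111092 − 1 = 0.111092 = 11.1092%

11.11%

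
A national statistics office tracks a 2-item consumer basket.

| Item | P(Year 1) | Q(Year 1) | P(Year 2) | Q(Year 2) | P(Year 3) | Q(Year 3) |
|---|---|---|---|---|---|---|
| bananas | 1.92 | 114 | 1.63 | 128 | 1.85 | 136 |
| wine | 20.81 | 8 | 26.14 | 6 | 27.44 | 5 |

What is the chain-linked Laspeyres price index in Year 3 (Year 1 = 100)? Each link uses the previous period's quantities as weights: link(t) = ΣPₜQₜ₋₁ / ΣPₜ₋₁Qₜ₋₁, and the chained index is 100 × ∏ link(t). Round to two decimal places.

Link Year 1→Year 2:
ΣP(Year 2)Q(Year 1) = 1.63×114 + 26.14×8 = 185.82 + 209.12 = 394.94
ΣP(Year 1)Q(Year 1) = 1.92×114 + 20.81×8 = 218.88 + 166.48 = 385.36
link = 394.94/385.36 = 1.024860
Link Year 2→Year 3:
ΣP(Year 3)Q(Year 2) = 1.85×128 + 27.44×6 = 236.8 + 164.64 = 401.44
ΣP(Year 2)Q(Year 2) = 1.63×128 + 26.14×6 = 208.64 + 156.84 = 365.48
link = 401.44/365.48 = 1.098391
Chained index = 100 × 1.024860 × 1.098391 = 112.5697

112.57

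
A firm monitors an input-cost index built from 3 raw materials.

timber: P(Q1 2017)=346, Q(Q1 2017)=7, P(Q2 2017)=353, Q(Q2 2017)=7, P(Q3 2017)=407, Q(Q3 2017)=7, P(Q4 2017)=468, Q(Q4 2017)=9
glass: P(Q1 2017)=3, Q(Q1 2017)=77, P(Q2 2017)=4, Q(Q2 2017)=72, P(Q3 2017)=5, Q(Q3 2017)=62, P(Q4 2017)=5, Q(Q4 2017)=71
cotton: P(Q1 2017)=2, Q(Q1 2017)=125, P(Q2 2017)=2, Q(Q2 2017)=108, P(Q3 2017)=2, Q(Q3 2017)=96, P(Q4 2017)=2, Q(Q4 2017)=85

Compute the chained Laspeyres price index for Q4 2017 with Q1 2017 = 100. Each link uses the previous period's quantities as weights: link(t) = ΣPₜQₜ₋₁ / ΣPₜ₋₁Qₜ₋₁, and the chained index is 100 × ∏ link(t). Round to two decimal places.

Link Q1 2017→Q2 2017:
ΣP(Q2 2017)Q(Q1 2017) = 353×7 + 4×77 + 2×125 = 2471 + 308 + 250 = 3029
ΣP(Q1 2017)Q(Q1 2017) = 346×7 + 3×77 + 2×125 = 2422 + 231 + 250 = 2903
link = 3029/2903 = 1.043403
Link Q2 2017→Q3 2017:
ΣP(Q3 2017)Q(Q2 2017) = 407×7 + 5×72 + 2×108 = 2849 + 360 + 216 = 3425
ΣP(Q2 2017)Q(Q2 2017) = 353×7 + 4×72 + 2×108 = 2471 + 288 + 216 = 2975
link = 3425/2975 = 1.151261
Link Q3 2017→Q4 2017:
ΣP(Q4 2017)Q(Q3 2017) = 468×7 + 5×62 + 2×96 = 3276 + 310 + 192 = 3778
ΣP(Q3 2017)Q(Q3 2017) = 407×7 + 5×62 + 2×96 = 2849 + 310 + 192 = 3351
link = 3778/3351 = 1.127425
Chained index = 100 × 1.043403 × 1.151261 × 1.127425 = 135.4295

135.43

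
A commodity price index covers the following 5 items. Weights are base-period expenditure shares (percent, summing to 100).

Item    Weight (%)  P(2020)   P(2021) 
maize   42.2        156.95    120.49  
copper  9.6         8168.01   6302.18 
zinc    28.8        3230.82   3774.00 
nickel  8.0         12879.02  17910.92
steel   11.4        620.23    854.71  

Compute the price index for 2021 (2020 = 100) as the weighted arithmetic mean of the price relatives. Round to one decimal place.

maize: 42.2 × (120.49/156.95) = 42.2 × 0.767697 = 32.3968
copper: 9.6 × (6302.18/8168.01) = 9.6 × 0.771569 = 7.4071
zinc: 28.8 × (3774.00/3230.82) = 28.8 × 1.168125 = 33.6420
nickel: 8.0 × (17910.92/12879.02) = 8.0 × 1.390705 = 11.1256
steel: 11.4 × (854.71/620.23) = 11.4 × 1.378053 = 15.7098
Index = Σ wᵢ·(p₁ᵢ/p₀ᵢ) = 32.3968 + 7.4071 + 33.6420 + 11.1256 + 15.7098 = 100.2813

100.3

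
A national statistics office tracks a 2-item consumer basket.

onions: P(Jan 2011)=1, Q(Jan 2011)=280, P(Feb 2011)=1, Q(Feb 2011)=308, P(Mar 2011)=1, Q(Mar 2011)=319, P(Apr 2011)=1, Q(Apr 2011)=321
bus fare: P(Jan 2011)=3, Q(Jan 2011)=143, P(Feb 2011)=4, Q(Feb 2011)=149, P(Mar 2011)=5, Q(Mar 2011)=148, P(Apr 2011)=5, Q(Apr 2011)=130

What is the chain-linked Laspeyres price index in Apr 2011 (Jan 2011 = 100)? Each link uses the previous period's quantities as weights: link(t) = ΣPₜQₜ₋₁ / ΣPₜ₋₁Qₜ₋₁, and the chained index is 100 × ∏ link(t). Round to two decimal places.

Link Jan 2011→Feb 2011:
ΣP(Feb 2011)Q(Jan 2011) = 1×280 + 4×143 = 280 + 572 = 852
ΣP(Jan 2011)Q(Jan 2011) = 1×280 + 3×143 = 280 + 429 = 709
link = 852/709 = 1.201693
Link Feb 2011→Mar 2011:
ΣP(Mar 2011)Q(Feb 2011) = 1×308 + 5×149 = 308 + 745 = 1053
ΣP(Feb 2011)Q(Feb 2011) = 1×308 + 4×149 = 308 + 596 = 904
link = 1053/904 = 1.164823
Link Mar 2011→Apr 2011:
ΣP(Apr 2011)Q(Mar 2011) = 1×319 + 5×148 = 319 + 740 = 1059
ΣP(Mar 2011)Q(Mar 2011) = 1×319 + 5×148 = 319 + 740 = 1059
link = 1059/1059 = 1.000000
Chained index = 100 × 1.201693 × 1.164823 × 1.000000 = 139.9759

139.98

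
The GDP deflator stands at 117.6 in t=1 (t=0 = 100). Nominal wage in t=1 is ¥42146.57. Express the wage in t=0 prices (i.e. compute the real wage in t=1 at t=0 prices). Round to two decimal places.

35838.92

Real = Nominal ÷ (Index/100) = 42146.57 ÷ (117.6/100)
     = 42146.57 ÷ 1.176 = 35838.9201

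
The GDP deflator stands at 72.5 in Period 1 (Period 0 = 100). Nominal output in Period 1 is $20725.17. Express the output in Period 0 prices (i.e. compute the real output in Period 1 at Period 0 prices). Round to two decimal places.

Real = Nominal ÷ (Index/100) = 20725.17 ÷ (72.5/100)
     = 20725.17 ÷ 0.725 = 28586.4414

28586.44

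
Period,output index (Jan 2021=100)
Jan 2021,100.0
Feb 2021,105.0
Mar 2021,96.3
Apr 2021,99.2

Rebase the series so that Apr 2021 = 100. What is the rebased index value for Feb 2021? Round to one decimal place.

105.8

Rebased(Feb 2021) = 105.0 / 99.2 × 100 = 105.8468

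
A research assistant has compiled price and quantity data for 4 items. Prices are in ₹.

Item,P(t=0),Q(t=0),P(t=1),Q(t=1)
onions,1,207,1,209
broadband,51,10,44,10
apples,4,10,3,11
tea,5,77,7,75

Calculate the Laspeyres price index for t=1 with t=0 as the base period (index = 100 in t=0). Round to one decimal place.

106.5

Laspeyres price index uses base-period quantities as weights.
ΣP(t=1)·Q(t=0) = 1×207 + 44×10 + 3×10 + 7×77 = 207 + 440 + 30 + 539 = 1216
ΣP(t=0)·Q(t=0) = 1×207 + 51×10 + 4×10 + 5×77 = 207 + 510 + 40 + 385 = 1142
Index = 1216 / 1142 × 100 = 106.4799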